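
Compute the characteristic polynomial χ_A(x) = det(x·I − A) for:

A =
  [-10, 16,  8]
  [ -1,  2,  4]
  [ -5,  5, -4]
x^3 + 12*x^2 + 48*x + 64

Expanding det(x·I − A) (e.g. by cofactor expansion or by noting that A is similar to its Jordan form J, which has the same characteristic polynomial as A) gives
  χ_A(x) = x^3 + 12*x^2 + 48*x + 64
which factors as (x + 4)^3. The eigenvalues (with algebraic multiplicities) are λ = -4 with multiplicity 3.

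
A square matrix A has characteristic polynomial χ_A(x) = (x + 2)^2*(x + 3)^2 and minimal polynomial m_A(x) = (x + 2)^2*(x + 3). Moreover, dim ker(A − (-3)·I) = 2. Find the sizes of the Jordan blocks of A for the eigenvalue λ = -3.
Block sizes for λ = -3: [1, 1]

Step 1 — from the characteristic polynomial, algebraic multiplicity of λ = -3 is 2. From dim ker(A − (-3)·I) = 2, there are exactly 2 Jordan blocks for λ = -3.
Step 2 — from the minimal polynomial, the factor (x + 3) tells us the largest block for λ = -3 has size 1.
Step 3 — with total size 2, 2 blocks, and largest block 1, the block sizes (in nonincreasing order) are [1, 1].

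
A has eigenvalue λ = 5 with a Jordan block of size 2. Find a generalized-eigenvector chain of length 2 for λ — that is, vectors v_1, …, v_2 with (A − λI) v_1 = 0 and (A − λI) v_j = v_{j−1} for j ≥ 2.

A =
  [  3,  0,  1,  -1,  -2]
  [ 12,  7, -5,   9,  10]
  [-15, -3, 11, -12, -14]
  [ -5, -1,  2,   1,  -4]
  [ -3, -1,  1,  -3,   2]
A Jordan chain for λ = 5 of length 2:
v_1 = (-2, 6, -6, -2, 0)ᵀ
v_2 = (1, -3, 0, 0, 0)ᵀ

Let N = A − (5)·I. We want v_2 with N^2 v_2 = 0 but N^1 v_2 ≠ 0; then v_{j-1} := N · v_j for j = 2, …, 2.

Pick v_2 = (1, -3, 0, 0, 0)ᵀ.
Then v_1 = N · v_2 = (-2, 6, -6, -2, 0)ᵀ.

Sanity check: (A − (5)·I) v_1 = (0, 0, 0, 0, 0)ᵀ = 0. ✓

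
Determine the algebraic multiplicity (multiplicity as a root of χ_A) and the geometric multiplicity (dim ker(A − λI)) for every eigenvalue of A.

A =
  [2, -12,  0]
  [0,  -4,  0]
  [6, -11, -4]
λ = -4: alg = 2, geom = 1; λ = 2: alg = 1, geom = 1

Step 1 — factor the characteristic polynomial to read off the algebraic multiplicities:
  χ_A(x) = (x - 2)*(x + 4)^2

Step 2 — compute geometric multiplicities via the rank-nullity identity g(λ) = n − rank(A − λI):
  rank(A − (-4)·I) = 2, so dim ker(A − (-4)·I) = n − 2 = 1
  rank(A − (2)·I) = 2, so dim ker(A − (2)·I) = n − 2 = 1

Summary:
  λ = -4: algebraic multiplicity = 2, geometric multiplicity = 1
  λ = 2: algebraic multiplicity = 1, geometric multiplicity = 1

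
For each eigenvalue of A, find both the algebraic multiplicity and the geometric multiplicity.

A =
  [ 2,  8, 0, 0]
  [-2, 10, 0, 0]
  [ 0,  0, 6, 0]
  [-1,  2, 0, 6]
λ = 6: alg = 4, geom = 3

Step 1 — factor the characteristic polynomial to read off the algebraic multiplicities:
  χ_A(x) = (x - 6)^4

Step 2 — compute geometric multiplicities via the rank-nullity identity g(λ) = n − rank(A − λI):
  rank(A − (6)·I) = 1, so dim ker(A − (6)·I) = n − 1 = 3

Summary:
  λ = 6: algebraic multiplicity = 4, geometric multiplicity = 3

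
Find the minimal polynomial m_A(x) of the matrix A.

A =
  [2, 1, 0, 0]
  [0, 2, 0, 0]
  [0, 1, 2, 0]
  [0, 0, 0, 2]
x^2 - 4*x + 4

The characteristic polynomial is χ_A(x) = (x - 2)^4, so the eigenvalues are known. The minimal polynomial is
  m_A(x) = Π_λ (x − λ)^{k_λ}
where k_λ is the size of the *largest* Jordan block for λ (equivalently, the smallest k with (A − λI)^k v = 0 for every generalised eigenvector v of λ).

  λ = 2: largest Jordan block has size 2, contributing (x − 2)^2

So m_A(x) = (x - 2)^2 = x^2 - 4*x + 4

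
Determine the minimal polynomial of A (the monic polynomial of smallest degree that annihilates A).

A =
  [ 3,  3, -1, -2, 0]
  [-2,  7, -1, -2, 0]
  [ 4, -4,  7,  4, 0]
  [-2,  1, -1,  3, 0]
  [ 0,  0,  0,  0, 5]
x^3 - 15*x^2 + 75*x - 125

The characteristic polynomial is χ_A(x) = (x - 5)^5, so the eigenvalues are known. The minimal polynomial is
  m_A(x) = Π_λ (x − λ)^{k_λ}
where k_λ is the size of the *largest* Jordan block for λ (equivalently, the smallest k with (A − λI)^k v = 0 for every generalised eigenvector v of λ).

  λ = 5: largest Jordan block has size 3, contributing (x − 5)^3

So m_A(x) = (x - 5)^3 = x^3 - 15*x^2 + 75*x - 125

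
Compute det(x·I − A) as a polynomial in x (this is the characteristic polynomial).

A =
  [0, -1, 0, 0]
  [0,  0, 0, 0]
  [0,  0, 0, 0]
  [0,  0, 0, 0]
x^4

Expanding det(x·I − A) (e.g. by cofactor expansion or by noting that A is similar to its Jordan form J, which has the same characteristic polynomial as A) gives
  χ_A(x) = x^4
which factors as x^4. The eigenvalues (with algebraic multiplicities) are λ = 0 with multiplicity 4.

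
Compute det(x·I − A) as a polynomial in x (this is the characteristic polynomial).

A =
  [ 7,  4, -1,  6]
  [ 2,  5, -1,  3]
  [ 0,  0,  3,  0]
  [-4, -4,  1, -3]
x^4 - 12*x^3 + 54*x^2 - 108*x + 81

Expanding det(x·I − A) (e.g. by cofactor expansion or by noting that A is similar to its Jordan form J, which has the same characteristic polynomial as A) gives
  χ_A(x) = x^4 - 12*x^3 + 54*x^2 - 108*x + 81
which factors as (x - 3)^4. The eigenvalues (with algebraic multiplicities) are λ = 3 with multiplicity 4.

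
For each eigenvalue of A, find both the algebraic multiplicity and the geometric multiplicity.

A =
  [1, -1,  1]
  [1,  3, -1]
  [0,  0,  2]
λ = 2: alg = 3, geom = 2

Step 1 — factor the characteristic polynomial to read off the algebraic multiplicities:
  χ_A(x) = (x - 2)^3

Step 2 — compute geometric multiplicities via the rank-nullity identity g(λ) = n − rank(A − λI):
  rank(A − (2)·I) = 1, so dim ker(A − (2)·I) = n − 1 = 2

Summary:
  λ = 2: algebraic multiplicity = 3, geometric multiplicity = 2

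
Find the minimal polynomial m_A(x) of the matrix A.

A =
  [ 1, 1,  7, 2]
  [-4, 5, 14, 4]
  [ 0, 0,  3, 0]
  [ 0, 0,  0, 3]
x^2 - 6*x + 9

The characteristic polynomial is χ_A(x) = (x - 3)^4, so the eigenvalues are known. The minimal polynomial is
  m_A(x) = Π_λ (x − λ)^{k_λ}
where k_λ is the size of the *largest* Jordan block for λ (equivalently, the smallest k with (A − λI)^k v = 0 for every generalised eigenvector v of λ).

  λ = 3: largest Jordan block has size 2, contributing (x − 3)^2

So m_A(x) = (x - 3)^2 = x^2 - 6*x + 9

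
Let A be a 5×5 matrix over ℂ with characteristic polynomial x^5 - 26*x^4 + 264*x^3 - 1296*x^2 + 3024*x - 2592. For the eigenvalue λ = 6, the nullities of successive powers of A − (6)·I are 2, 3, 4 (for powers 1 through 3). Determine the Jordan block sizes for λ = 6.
Block sizes for λ = 6: [3, 1]

From the dimensions of kernels of powers, the number of Jordan blocks of size at least j is d_j − d_{j−1} where d_j = dim ker(N^j) (with d_0 = 0). Computing the differences gives [2, 1, 1].
The number of blocks of size exactly k is (#blocks of size ≥ k) − (#blocks of size ≥ k + 1), so the partition is: 1 block(s) of size 1, 1 block(s) of size 3.
In nonincreasing order the block sizes are [3, 1].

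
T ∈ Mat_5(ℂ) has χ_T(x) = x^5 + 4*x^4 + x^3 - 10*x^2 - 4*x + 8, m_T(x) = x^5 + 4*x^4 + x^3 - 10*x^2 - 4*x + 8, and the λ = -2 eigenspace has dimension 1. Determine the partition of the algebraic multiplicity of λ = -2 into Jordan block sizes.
Block sizes for λ = -2: [3]

Step 1 — from the characteristic polynomial, algebraic multiplicity of λ = -2 is 3. From dim ker(T − (-2)·I) = 1, there are exactly 1 Jordan blocks for λ = -2.
Step 2 — from the minimal polynomial, the factor (x + 2)^3 tells us the largest block for λ = -2 has size 3.
Step 3 — with total size 3, 1 blocks, and largest block 3, the block sizes (in nonincreasing order) are [3].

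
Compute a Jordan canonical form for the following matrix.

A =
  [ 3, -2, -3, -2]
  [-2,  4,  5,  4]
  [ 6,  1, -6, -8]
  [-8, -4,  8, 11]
J_3(3) ⊕ J_1(3)

The characteristic polynomial is
  det(x·I − A) = x^4 - 12*x^3 + 54*x^2 - 108*x + 81 = (x - 3)^4

Eigenvalues and multiplicities (the geometric multiplicity of λ is n − rank(A − λI), which equals the number of Jordan blocks for λ):
  λ = 3: algebraic multiplicity = 4, geometric multiplicity = 2

Determining the block sizes for each eigenvalue:
  λ = 3: with am = 4 and gm = 2, the partition is not yet determined (e.g. several partitions of 4 into 2 parts exist). Let N = A − (3)·I. Computing rank(N^1) = 2, rank(N^2) = 1, rank(N^3) = 0; the number of blocks of size ≥ j is rank(N^{j−1}) − rank(N^j), giving [2, 1, 1]. So we have 1 block(s) of size 3, 1 block(s) of size 1 → block sizes [3, 1]

Assembling the blocks gives a Jordan form
J =
  [3, 1, 0, 0]
  [0, 3, 1, 0]
  [0, 0, 3, 0]
  [0, 0, 0, 3]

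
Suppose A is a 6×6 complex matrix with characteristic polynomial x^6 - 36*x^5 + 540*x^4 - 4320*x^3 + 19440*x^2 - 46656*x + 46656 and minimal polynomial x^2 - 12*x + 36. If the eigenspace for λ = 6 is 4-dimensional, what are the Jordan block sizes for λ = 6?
Block sizes for λ = 6: [2, 2, 1, 1]

Step 1 — from the characteristic polynomial, algebraic multiplicity of λ = 6 is 6. From dim ker(A − (6)·I) = 4, there are exactly 4 Jordan blocks for λ = 6.
Step 2 — from the minimal polynomial, the factor (x − 6)^2 tells us the largest block for λ = 6 has size 2.
Step 3 — with total size 6, 4 blocks, and largest block 2, the block sizes (in nonincreasing order) are [2, 2, 1, 1].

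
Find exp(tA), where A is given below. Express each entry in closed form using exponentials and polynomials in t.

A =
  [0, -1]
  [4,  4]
e^{tA} =
  [-2*t*exp(2*t) + exp(2*t), -t*exp(2*t)]
  [4*t*exp(2*t), 2*t*exp(2*t) + exp(2*t)]

Strategy: write A = P · J · P⁻¹ where J is a Jordan canonical form, so e^{tA} = P · e^{tJ} · P⁻¹, and e^{tJ} can be computed block-by-block.

A has Jordan form
J =
  [2, 1]
  [0, 2]
(up to reordering of blocks).

Per-block formulas:
  For a 2×2 Jordan block J_2(2): exp(t · J_2(2)) = e^(2t)·(I + t·N), where N is the 2×2 nilpotent shift.

After assembling e^{tJ} and conjugating by P, we get:

e^{tA} =
  [-2*t*exp(2*t) + exp(2*t), -t*exp(2*t)]
  [4*t*exp(2*t), 2*t*exp(2*t) + exp(2*t)]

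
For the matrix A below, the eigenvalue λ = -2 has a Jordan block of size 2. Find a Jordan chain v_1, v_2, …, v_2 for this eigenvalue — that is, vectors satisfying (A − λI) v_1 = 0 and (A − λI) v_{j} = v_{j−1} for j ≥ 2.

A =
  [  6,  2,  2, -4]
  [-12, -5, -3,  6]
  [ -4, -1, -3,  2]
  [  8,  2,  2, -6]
A Jordan chain for λ = -2 of length 2:
v_1 = (8, -12, -4, 8)ᵀ
v_2 = (1, 0, 0, 0)ᵀ

Let N = A − (-2)·I. We want v_2 with N^2 v_2 = 0 but N^1 v_2 ≠ 0; then v_{j-1} := N · v_j for j = 2, …, 2.

Pick v_2 = (1, 0, 0, 0)ᵀ.
Then v_1 = N · v_2 = (8, -12, -4, 8)ᵀ.

Sanity check: (A − (-2)·I) v_1 = (0, 0, 0, 0)ᵀ = 0. ✓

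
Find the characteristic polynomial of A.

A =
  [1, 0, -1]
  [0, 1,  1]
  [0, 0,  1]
x^3 - 3*x^2 + 3*x - 1

Expanding det(x·I − A) (e.g. by cofactor expansion or by noting that A is similar to its Jordan form J, which has the same characteristic polynomial as A) gives
  χ_A(x) = x^3 - 3*x^2 + 3*x - 1
which factors as (x - 1)^3. The eigenvalues (with algebraic multiplicities) are λ = 1 with multiplicity 3.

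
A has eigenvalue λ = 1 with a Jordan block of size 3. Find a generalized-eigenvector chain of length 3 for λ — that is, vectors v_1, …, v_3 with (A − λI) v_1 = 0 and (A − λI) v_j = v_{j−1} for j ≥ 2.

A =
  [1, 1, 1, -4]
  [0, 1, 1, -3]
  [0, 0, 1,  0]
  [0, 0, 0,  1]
A Jordan chain for λ = 1 of length 3:
v_1 = (1, 0, 0, 0)ᵀ
v_2 = (1, 1, 0, 0)ᵀ
v_3 = (0, 0, 1, 0)ᵀ

Let N = A − (1)·I. We want v_3 with N^3 v_3 = 0 but N^2 v_3 ≠ 0; then v_{j-1} := N · v_j for j = 3, …, 2.

Pick v_3 = (0, 0, 1, 0)ᵀ.
Then v_2 = N · v_3 = (1, 1, 0, 0)ᵀ.
Then v_1 = N · v_2 = (1, 0, 0, 0)ᵀ.

Sanity check: (A − (1)·I) v_1 = (0, 0, 0, 0)ᵀ = 0. ✓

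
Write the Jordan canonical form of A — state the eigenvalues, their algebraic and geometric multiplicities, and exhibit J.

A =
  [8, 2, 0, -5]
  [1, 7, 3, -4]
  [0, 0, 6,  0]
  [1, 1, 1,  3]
J_3(6) ⊕ J_1(6)

The characteristic polynomial is
  det(x·I − A) = x^4 - 24*x^3 + 216*x^2 - 864*x + 1296 = (x - 6)^4

Eigenvalues and multiplicities (the geometric multiplicity of λ is n − rank(A − λI), which equals the number of Jordan blocks for λ):
  λ = 6: algebraic multiplicity = 4, geometric multiplicity = 2

Determining the block sizes for each eigenvalue:
  λ = 6: with am = 4 and gm = 2, the partition is not yet determined (e.g. several partitions of 4 into 2 parts exist). Let N = A − (6)·I. Computing rank(N^1) = 2, rank(N^2) = 1, rank(N^3) = 0; the number of blocks of size ≥ j is rank(N^{j−1}) − rank(N^j), giving [2, 1, 1]. So we have 1 block(s) of size 3, 1 block(s) of size 1 → block sizes [3, 1]

Assembling the blocks gives a Jordan form
J =
  [6, 1, 0, 0]
  [0, 6, 1, 0]
  [0, 0, 6, 0]
  [0, 0, 0, 6]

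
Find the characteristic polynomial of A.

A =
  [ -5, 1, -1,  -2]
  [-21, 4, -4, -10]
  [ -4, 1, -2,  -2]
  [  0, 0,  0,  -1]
x^4 + 4*x^3 + 6*x^2 + 4*x + 1

Expanding det(x·I − A) (e.g. by cofactor expansion or by noting that A is similar to its Jordan form J, which has the same characteristic polynomial as A) gives
  χ_A(x) = x^4 + 4*x^3 + 6*x^2 + 4*x + 1
which factors as (x + 1)^4. The eigenvalues (with algebraic multiplicities) are λ = -1 with multiplicity 4.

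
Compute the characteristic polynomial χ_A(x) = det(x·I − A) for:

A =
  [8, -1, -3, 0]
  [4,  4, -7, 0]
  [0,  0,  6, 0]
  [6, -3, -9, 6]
x^4 - 24*x^3 + 216*x^2 - 864*x + 1296

Expanding det(x·I − A) (e.g. by cofactor expansion or by noting that A is similar to its Jordan form J, which has the same characteristic polynomial as A) gives
  χ_A(x) = x^4 - 24*x^3 + 216*x^2 - 864*x + 1296
which factors as (x - 6)^4. The eigenvalues (with algebraic multiplicities) are λ = 6 with multiplicity 4.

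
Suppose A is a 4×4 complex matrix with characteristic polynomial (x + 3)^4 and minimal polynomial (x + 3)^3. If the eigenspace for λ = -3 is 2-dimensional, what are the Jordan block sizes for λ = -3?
Block sizes for λ = -3: [3, 1]

Step 1 — from the characteristic polynomial, algebraic multiplicity of λ = -3 is 4. From dim ker(A − (-3)·I) = 2, there are exactly 2 Jordan blocks for λ = -3.
Step 2 — from the minimal polynomial, the factor (x + 3)^3 tells us the largest block for λ = -3 has size 3.
Step 3 — with total size 4, 2 blocks, and largest block 3, the block sizes (in nonincreasing order) are [3, 1].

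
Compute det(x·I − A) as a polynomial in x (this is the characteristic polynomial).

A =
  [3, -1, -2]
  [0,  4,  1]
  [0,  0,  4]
x^3 - 11*x^2 + 40*x - 48

Expanding det(x·I − A) (e.g. by cofactor expansion or by noting that A is similar to its Jordan form J, which has the same characteristic polynomial as A) gives
  χ_A(x) = x^3 - 11*x^2 + 40*x - 48
which factors as (x - 4)^2*(x - 3). The eigenvalues (with algebraic multiplicities) are λ = 3 with multiplicity 1, λ = 4 with multiplicity 2.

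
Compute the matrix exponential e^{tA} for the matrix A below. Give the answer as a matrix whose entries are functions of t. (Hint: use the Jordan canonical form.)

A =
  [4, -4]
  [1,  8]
e^{tA} =
  [-2*t*exp(6*t) + exp(6*t), -4*t*exp(6*t)]
  [t*exp(6*t), 2*t*exp(6*t) + exp(6*t)]

Strategy: write A = P · J · P⁻¹ where J is a Jordan canonical form, so e^{tA} = P · e^{tJ} · P⁻¹, and e^{tJ} can be computed block-by-block.

A has Jordan form
J =
  [6, 1]
  [0, 6]
(up to reordering of blocks).

Per-block formulas:
  For a 2×2 Jordan block J_2(6): exp(t · J_2(6)) = e^(6t)·(I + t·N), where N is the 2×2 nilpotent shift.

After assembling e^{tJ} and conjugating by P, we get:

e^{tA} =
  [-2*t*exp(6*t) + exp(6*t), -4*t*exp(6*t)]
  [t*exp(6*t), 2*t*exp(6*t) + exp(6*t)]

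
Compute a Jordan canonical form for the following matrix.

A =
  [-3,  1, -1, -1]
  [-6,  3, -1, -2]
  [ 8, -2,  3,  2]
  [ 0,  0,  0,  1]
J_3(1) ⊕ J_1(1)

The characteristic polynomial is
  det(x·I − A) = x^4 - 4*x^3 + 6*x^2 - 4*x + 1 = (x - 1)^4

Eigenvalues and multiplicities (the geometric multiplicity of λ is n − rank(A − λI), which equals the number of Jordan blocks for λ):
  λ = 1: algebraic multiplicity = 4, geometric multiplicity = 2

Determining the block sizes for each eigenvalue:
  λ = 1: with am = 4 and gm = 2, the partition is not yet determined (e.g. several partitions of 4 into 2 parts exist). Let N = A − (1)·I. Computing rank(N^1) = 2, rank(N^2) = 1, rank(N^3) = 0; the number of blocks of size ≥ j is rank(N^{j−1}) − rank(N^j), giving [2, 1, 1]. So we have 1 block(s) of size 3, 1 block(s) of size 1 → block sizes [3, 1]

Assembling the blocks gives a Jordan form
J =
  [1, 1, 0, 0]
  [0, 1, 1, 0]
  [0, 0, 1, 0]
  [0, 0, 0, 1]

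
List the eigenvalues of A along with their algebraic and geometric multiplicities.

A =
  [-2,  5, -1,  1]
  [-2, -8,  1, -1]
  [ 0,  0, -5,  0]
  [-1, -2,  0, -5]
λ = -5: alg = 4, geom = 2

Step 1 — factor the characteristic polynomial to read off the algebraic multiplicities:
  χ_A(x) = (x + 5)^4

Step 2 — compute geometric multiplicities via the rank-nullity identity g(λ) = n − rank(A − λI):
  rank(A − (-5)·I) = 2, so dim ker(A − (-5)·I) = n − 2 = 2

Summary:
  λ = -5: algebraic multiplicity = 4, geometric multiplicity = 2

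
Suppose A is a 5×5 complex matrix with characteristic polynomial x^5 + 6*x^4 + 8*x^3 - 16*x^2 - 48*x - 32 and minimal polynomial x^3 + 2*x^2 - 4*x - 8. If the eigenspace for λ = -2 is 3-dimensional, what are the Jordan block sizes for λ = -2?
Block sizes for λ = -2: [2, 1, 1]

Step 1 — from the characteristic polynomial, algebraic multiplicity of λ = -2 is 4. From dim ker(A − (-2)·I) = 3, there are exactly 3 Jordan blocks for λ = -2.
Step 2 — from the minimal polynomial, the factor (x + 2)^2 tells us the largest block for λ = -2 has size 2.
Step 3 — with total size 4, 3 blocks, and largest block 2, the block sizes (in nonincreasing order) are [2, 1, 1].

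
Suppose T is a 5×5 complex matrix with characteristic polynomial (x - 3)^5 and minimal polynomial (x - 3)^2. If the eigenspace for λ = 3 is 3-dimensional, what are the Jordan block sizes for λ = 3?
Block sizes for λ = 3: [2, 2, 1]

Step 1 — from the characteristic polynomial, algebraic multiplicity of λ = 3 is 5. From dim ker(T − (3)·I) = 3, there are exactly 3 Jordan blocks for λ = 3.
Step 2 — from the minimal polynomial, the factor (x − 3)^2 tells us the largest block for λ = 3 has size 2.
Step 3 — with total size 5, 3 blocks, and largest block 2, the block sizes (in nonincreasing order) are [2, 2, 1].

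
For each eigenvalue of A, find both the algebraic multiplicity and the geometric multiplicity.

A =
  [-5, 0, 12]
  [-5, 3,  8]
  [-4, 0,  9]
λ = 1: alg = 1, geom = 1; λ = 3: alg = 2, geom = 1

Step 1 — factor the characteristic polynomial to read off the algebraic multiplicities:
  χ_A(x) = (x - 3)^2*(x - 1)

Step 2 — compute geometric multiplicities via the rank-nullity identity g(λ) = n − rank(A − λI):
  rank(A − (1)·I) = 2, so dim ker(A − (1)·I) = n − 2 = 1
  rank(A − (3)·I) = 2, so dim ker(A − (3)·I) = n − 2 = 1

Summary:
  λ = 1: algebraic multiplicity = 1, geometric multiplicity = 1
  λ = 3: algebraic multiplicity = 2, geometric multiplicity = 1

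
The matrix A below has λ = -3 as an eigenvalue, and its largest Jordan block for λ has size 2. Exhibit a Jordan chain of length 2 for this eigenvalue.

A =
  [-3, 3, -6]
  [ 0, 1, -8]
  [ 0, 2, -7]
A Jordan chain for λ = -3 of length 2:
v_1 = (3, 4, 2)ᵀ
v_2 = (0, 1, 0)ᵀ

Let N = A − (-3)·I. We want v_2 with N^2 v_2 = 0 but N^1 v_2 ≠ 0; then v_{j-1} := N · v_j for j = 2, …, 2.

Pick v_2 = (0, 1, 0)ᵀ.
Then v_1 = N · v_2 = (3, 4, 2)ᵀ.

Sanity check: (A − (-3)·I) v_1 = (0, 0, 0)ᵀ = 0. ✓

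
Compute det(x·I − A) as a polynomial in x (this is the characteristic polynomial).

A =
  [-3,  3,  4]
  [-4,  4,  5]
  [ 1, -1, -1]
x^3

Expanding det(x·I − A) (e.g. by cofactor expansion or by noting that A is similar to its Jordan form J, which has the same characteristic polynomial as A) gives
  χ_A(x) = x^3
which factors as x^3. The eigenvalues (with algebraic multiplicities) are λ = 0 with multiplicity 3.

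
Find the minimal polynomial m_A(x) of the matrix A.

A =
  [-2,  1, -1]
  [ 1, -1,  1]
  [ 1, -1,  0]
x^3 + 3*x^2 + 3*x + 1

The characteristic polynomial is χ_A(x) = (x + 1)^3, so the eigenvalues are known. The minimal polynomial is
  m_A(x) = Π_λ (x − λ)^{k_λ}
where k_λ is the size of the *largest* Jordan block for λ (equivalently, the smallest k with (A − λI)^k v = 0 for every generalised eigenvector v of λ).

  λ = -1: largest Jordan block has size 3, contributing (x + 1)^3

So m_A(x) = (x + 1)^3 = x^3 + 3*x^2 + 3*x + 1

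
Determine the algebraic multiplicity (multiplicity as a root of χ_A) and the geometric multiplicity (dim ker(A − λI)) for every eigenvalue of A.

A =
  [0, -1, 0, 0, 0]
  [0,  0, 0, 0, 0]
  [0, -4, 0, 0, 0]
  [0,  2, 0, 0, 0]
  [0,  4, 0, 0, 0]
λ = 0: alg = 5, geom = 4

Step 1 — factor the characteristic polynomial to read off the algebraic multiplicities:
  χ_A(x) = x^5

Step 2 — compute geometric multiplicities via the rank-nullity identity g(λ) = n − rank(A − λI):
  rank(A − (0)·I) = 1, so dim ker(A − (0)·I) = n − 1 = 4

Summary:
  λ = 0: algebraic multiplicity = 5, geometric multiplicity = 4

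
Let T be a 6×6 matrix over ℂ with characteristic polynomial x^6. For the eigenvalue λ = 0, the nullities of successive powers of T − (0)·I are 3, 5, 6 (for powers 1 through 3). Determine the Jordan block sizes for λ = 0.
Block sizes for λ = 0: [3, 2, 1]

From the dimensions of kernels of powers, the number of Jordan blocks of size at least j is d_j − d_{j−1} where d_j = dim ker(N^j) (with d_0 = 0). Computing the differences gives [3, 2, 1].
The number of blocks of size exactly k is (#blocks of size ≥ k) − (#blocks of size ≥ k + 1), so the partition is: 1 block(s) of size 1, 1 block(s) of size 2, 1 block(s) of size 3.
In nonincreasing order the block sizes are [3, 2, 1].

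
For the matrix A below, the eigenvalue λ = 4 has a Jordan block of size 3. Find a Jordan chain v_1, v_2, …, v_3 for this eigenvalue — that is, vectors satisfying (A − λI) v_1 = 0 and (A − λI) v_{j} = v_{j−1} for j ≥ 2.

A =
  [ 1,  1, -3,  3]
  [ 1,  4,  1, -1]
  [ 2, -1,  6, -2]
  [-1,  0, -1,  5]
A Jordan chain for λ = 4 of length 3:
v_1 = (1, 0, -1, 0)ᵀ
v_2 = (-3, 1, 2, -1)ᵀ
v_3 = (1, 0, 0, 0)ᵀ

Let N = A − (4)·I. We want v_3 with N^3 v_3 = 0 but N^2 v_3 ≠ 0; then v_{j-1} := N · v_j for j = 3, …, 2.

Pick v_3 = (1, 0, 0, 0)ᵀ.
Then v_2 = N · v_3 = (-3, 1, 2, -1)ᵀ.
Then v_1 = N · v_2 = (1, 0, -1, 0)ᵀ.

Sanity check: (A − (4)·I) v_1 = (0, 0, 0, 0)ᵀ = 0. ✓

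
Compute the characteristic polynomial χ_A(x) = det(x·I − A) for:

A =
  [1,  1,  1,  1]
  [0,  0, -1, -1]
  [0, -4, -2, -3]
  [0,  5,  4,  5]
x^4 - 4*x^3 + 6*x^2 - 4*x + 1

Expanding det(x·I − A) (e.g. by cofactor expansion or by noting that A is similar to its Jordan form J, which has the same characteristic polynomial as A) gives
  χ_A(x) = x^4 - 4*x^3 + 6*x^2 - 4*x + 1
which factors as (x - 1)^4. The eigenvalues (with algebraic multiplicities) are λ = 1 with multiplicity 4.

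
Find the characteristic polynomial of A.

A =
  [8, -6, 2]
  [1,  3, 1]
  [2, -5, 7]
x^3 - 18*x^2 + 108*x - 216

Expanding det(x·I − A) (e.g. by cofactor expansion or by noting that A is similar to its Jordan form J, which has the same characteristic polynomial as A) gives
  χ_A(x) = x^3 - 18*x^2 + 108*x - 216
which factors as (x - 6)^3. The eigenvalues (with algebraic multiplicities) are λ = 6 with multiplicity 3.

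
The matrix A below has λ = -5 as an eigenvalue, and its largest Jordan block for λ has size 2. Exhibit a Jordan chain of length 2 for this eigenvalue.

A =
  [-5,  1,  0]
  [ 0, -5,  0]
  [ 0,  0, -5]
A Jordan chain for λ = -5 of length 2:
v_1 = (1, 0, 0)ᵀ
v_2 = (0, 1, 0)ᵀ

Let N = A − (-5)·I. We want v_2 with N^2 v_2 = 0 but N^1 v_2 ≠ 0; then v_{j-1} := N · v_j for j = 2, …, 2.

Pick v_2 = (0, 1, 0)ᵀ.
Then v_1 = N · v_2 = (1, 0, 0)ᵀ.

Sanity check: (A − (-5)·I) v_1 = (0, 0, 0)ᵀ = 0. ✓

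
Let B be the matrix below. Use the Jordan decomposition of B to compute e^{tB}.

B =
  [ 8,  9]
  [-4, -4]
e^{tB} =
  [6*t*exp(2*t) + exp(2*t), 9*t*exp(2*t)]
  [-4*t*exp(2*t), -6*t*exp(2*t) + exp(2*t)]

Strategy: write B = P · J · P⁻¹ where J is a Jordan canonical form, so e^{tB} = P · e^{tJ} · P⁻¹, and e^{tJ} can be computed block-by-block.

B has Jordan form
J =
  [2, 1]
  [0, 2]
(up to reordering of blocks).

Per-block formulas:
  For a 2×2 Jordan block J_2(2): exp(t · J_2(2)) = e^(2t)·(I + t·N), where N is the 2×2 nilpotent shift.

After assembling e^{tJ} and conjugating by P, we get:

e^{tB} =
  [6*t*exp(2*t) + exp(2*t), 9*t*exp(2*t)]
  [-4*t*exp(2*t), -6*t*exp(2*t) + exp(2*t)]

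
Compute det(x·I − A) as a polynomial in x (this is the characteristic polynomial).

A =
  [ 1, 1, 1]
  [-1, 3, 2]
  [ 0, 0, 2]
x^3 - 6*x^2 + 12*x - 8

Expanding det(x·I − A) (e.g. by cofactor expansion or by noting that A is similar to its Jordan form J, which has the same characteristic polynomial as A) gives
  χ_A(x) = x^3 - 6*x^2 + 12*x - 8
which factors as (x - 2)^3. The eigenvalues (with algebraic multiplicities) are λ = 2 with multiplicity 3.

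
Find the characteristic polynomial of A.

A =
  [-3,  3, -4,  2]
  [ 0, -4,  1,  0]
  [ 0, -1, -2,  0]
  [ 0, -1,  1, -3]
x^4 + 12*x^3 + 54*x^2 + 108*x + 81

Expanding det(x·I − A) (e.g. by cofactor expansion or by noting that A is similar to its Jordan form J, which has the same characteristic polynomial as A) gives
  χ_A(x) = x^4 + 12*x^3 + 54*x^2 + 108*x + 81
which factors as (x + 3)^4. The eigenvalues (with algebraic multiplicities) are λ = -3 with multiplicity 4.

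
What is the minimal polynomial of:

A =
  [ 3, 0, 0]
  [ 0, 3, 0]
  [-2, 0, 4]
x^2 - 7*x + 12

The characteristic polynomial is χ_A(x) = (x - 4)*(x - 3)^2, so the eigenvalues are known. The minimal polynomial is
  m_A(x) = Π_λ (x − λ)^{k_λ}
where k_λ is the size of the *largest* Jordan block for λ (equivalently, the smallest k with (A − λI)^k v = 0 for every generalised eigenvector v of λ).

  λ = 3: largest Jordan block has size 1, contributing (x − 3)
  λ = 4: largest Jordan block has size 1, contributing (x − 4)

So m_A(x) = (x - 4)*(x - 3) = x^2 - 7*x + 12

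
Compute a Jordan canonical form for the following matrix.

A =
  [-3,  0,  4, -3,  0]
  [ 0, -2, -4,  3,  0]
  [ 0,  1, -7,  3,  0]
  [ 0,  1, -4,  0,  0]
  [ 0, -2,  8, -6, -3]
J_3(-3) ⊕ J_1(-3) ⊕ J_1(-3)

The characteristic polynomial is
  det(x·I − A) = x^5 + 15*x^4 + 90*x^3 + 270*x^2 + 405*x + 243 = (x + 3)^5

Eigenvalues and multiplicities (the geometric multiplicity of λ is n − rank(A − λI), which equals the number of Jordan blocks for λ):
  λ = -3: algebraic multiplicity = 5, geometric multiplicity = 3

Determining the block sizes for each eigenvalue:
  λ = -3: with am = 5 and gm = 3, the partition is not yet determined (e.g. several partitions of 5 into 3 parts exist). Let N = A − (-3)·I. Computing rank(N^1) = 2, rank(N^2) = 1, rank(N^3) = 0; the number of blocks of size ≥ j is rank(N^{j−1}) − rank(N^j), giving [3, 1, 1]. So we have 1 block(s) of size 3, 2 block(s) of size 1 → block sizes [3, 1, 1]

Assembling the blocks gives a Jordan form
J =
  [-3,  1,  0,  0,  0]
  [ 0, -3,  1,  0,  0]
  [ 0,  0, -3,  0,  0]
  [ 0,  0,  0, -3,  0]
  [ 0,  0,  0,  0, -3]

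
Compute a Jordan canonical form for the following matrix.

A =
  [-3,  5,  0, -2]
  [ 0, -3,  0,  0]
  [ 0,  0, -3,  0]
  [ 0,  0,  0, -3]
J_2(-3) ⊕ J_1(-3) ⊕ J_1(-3)

The characteristic polynomial is
  det(x·I − A) = x^4 + 12*x^3 + 54*x^2 + 108*x + 81 = (x + 3)^4

Eigenvalues and multiplicities (the geometric multiplicity of λ is n − rank(A − λI), which equals the number of Jordan blocks for λ):
  λ = -3: algebraic multiplicity = 4, geometric multiplicity = 3

Determining the block sizes for each eigenvalue:
  λ = -3: 3 blocks summing to 4 forces exactly one block of size 2 and the rest size 1 → block sizes [2, 1, 1]

Assembling the blocks gives a Jordan form
J =
  [-3,  1,  0,  0]
  [ 0, -3,  0,  0]
  [ 0,  0, -3,  0]
  [ 0,  0,  0, -3]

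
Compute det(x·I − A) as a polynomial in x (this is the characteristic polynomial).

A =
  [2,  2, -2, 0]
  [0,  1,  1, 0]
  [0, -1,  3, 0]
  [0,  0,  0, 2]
x^4 - 8*x^3 + 24*x^2 - 32*x + 16

Expanding det(x·I − A) (e.g. by cofactor expansion or by noting that A is similar to its Jordan form J, which has the same characteristic polynomial as A) gives
  χ_A(x) = x^4 - 8*x^3 + 24*x^2 - 32*x + 16
which factors as (x - 2)^4. The eigenvalues (with algebraic multiplicities) are λ = 2 with multiplicity 4.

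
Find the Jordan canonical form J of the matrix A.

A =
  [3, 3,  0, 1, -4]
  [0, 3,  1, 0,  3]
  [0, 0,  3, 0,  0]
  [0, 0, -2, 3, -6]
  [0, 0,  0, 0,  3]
J_3(3) ⊕ J_1(3) ⊕ J_1(3)

The characteristic polynomial is
  det(x·I − A) = x^5 - 15*x^4 + 90*x^3 - 270*x^2 + 405*x - 243 = (x - 3)^5

Eigenvalues and multiplicities (the geometric multiplicity of λ is n − rank(A − λI), which equals the number of Jordan blocks for λ):
  λ = 3: algebraic multiplicity = 5, geometric multiplicity = 3

Determining the block sizes for each eigenvalue:
  λ = 3: with am = 5 and gm = 3, the partition is not yet determined (e.g. several partitions of 5 into 3 parts exist). Let N = A − (3)·I. Computing rank(N^1) = 2, rank(N^2) = 1, rank(N^3) = 0; the number of blocks of size ≥ j is rank(N^{j−1}) − rank(N^j), giving [3, 1, 1]. So we have 1 block(s) of size 3, 2 block(s) of size 1 → block sizes [3, 1, 1]

Assembling the blocks gives a Jordan form
J =
  [3, 1, 0, 0, 0]
  [0, 3, 1, 0, 0]
  [0, 0, 3, 0, 0]
  [0, 0, 0, 3, 0]
  [0, 0, 0, 0, 3]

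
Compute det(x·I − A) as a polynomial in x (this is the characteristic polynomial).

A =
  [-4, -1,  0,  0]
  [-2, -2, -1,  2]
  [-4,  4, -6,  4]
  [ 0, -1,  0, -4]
x^4 + 16*x^3 + 96*x^2 + 256*x + 256

Expanding det(x·I − A) (e.g. by cofactor expansion or by noting that A is similar to its Jordan form J, which has the same characteristic polynomial as A) gives
  χ_A(x) = x^4 + 16*x^3 + 96*x^2 + 256*x + 256
which factors as (x + 4)^4. The eigenvalues (with algebraic multiplicities) are λ = -4 with multiplicity 4.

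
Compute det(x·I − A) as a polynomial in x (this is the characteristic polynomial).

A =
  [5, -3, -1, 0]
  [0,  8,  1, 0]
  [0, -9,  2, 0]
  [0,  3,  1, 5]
x^4 - 20*x^3 + 150*x^2 - 500*x + 625

Expanding det(x·I − A) (e.g. by cofactor expansion or by noting that A is similar to its Jordan form J, which has the same characteristic polynomial as A) gives
  χ_A(x) = x^4 - 20*x^3 + 150*x^2 - 500*x + 625
which factors as (x - 5)^4. The eigenvalues (with algebraic multiplicities) are λ = 5 with multiplicity 4.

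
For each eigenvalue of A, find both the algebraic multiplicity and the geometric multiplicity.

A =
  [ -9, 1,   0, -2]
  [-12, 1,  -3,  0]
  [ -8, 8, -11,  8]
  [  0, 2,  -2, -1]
λ = -5: alg = 4, geom = 2

Step 1 — factor the characteristic polynomial to read off the algebraic multiplicities:
  χ_A(x) = (x + 5)^4

Step 2 — compute geometric multiplicities via the rank-nullity identity g(λ) = n − rank(A − λI):
  rank(A − (-5)·I) = 2, so dim ker(A − (-5)·I) = n − 2 = 2

Summary:
  λ = -5: algebraic multiplicity = 4, geometric multiplicity = 2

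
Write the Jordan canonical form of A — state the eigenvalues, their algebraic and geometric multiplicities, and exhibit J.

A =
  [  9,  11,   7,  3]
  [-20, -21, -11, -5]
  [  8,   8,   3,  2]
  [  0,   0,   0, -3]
J_3(-3) ⊕ J_1(-3)

The characteristic polynomial is
  det(x·I − A) = x^4 + 12*x^3 + 54*x^2 + 108*x + 81 = (x + 3)^4

Eigenvalues and multiplicities (the geometric multiplicity of λ is n − rank(A − λI), which equals the number of Jordan blocks for λ):
  λ = -3: algebraic multiplicity = 4, geometric multiplicity = 2

Determining the block sizes for each eigenvalue:
  λ = -3: with am = 4 and gm = 2, the partition is not yet determined (e.g. several partitions of 4 into 2 parts exist). Let N = A − (-3)·I. Computing rank(N^1) = 2, rank(N^2) = 1, rank(N^3) = 0; the number of blocks of size ≥ j is rank(N^{j−1}) − rank(N^j), giving [2, 1, 1]. So we have 1 block(s) of size 3, 1 block(s) of size 1 → block sizes [3, 1]

Assembling the blocks gives a Jordan form
J =
  [-3,  1,  0,  0]
  [ 0, -3,  1,  0]
  [ 0,  0, -3,  0]
  [ 0,  0,  0, -3]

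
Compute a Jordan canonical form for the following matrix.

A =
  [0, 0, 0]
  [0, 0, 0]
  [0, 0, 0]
J_1(0) ⊕ J_1(0) ⊕ J_1(0)

The characteristic polynomial is
  det(x·I − A) = x^3

Eigenvalues and multiplicities (the geometric multiplicity of λ is n − rank(A − λI), which equals the number of Jordan blocks for λ):
  λ = 0: algebraic multiplicity = 3, geometric multiplicity = 3

Determining the block sizes for each eigenvalue:
  λ = 0: gm = am = 3, so every block has size 1 → block sizes [1, 1, 1]

Assembling the blocks gives a Jordan form
J =
  [0, 0, 0]
  [0, 0, 0]
  [0, 0, 0]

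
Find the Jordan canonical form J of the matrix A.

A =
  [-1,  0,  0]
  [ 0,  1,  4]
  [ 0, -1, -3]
J_2(-1) ⊕ J_1(-1)

The characteristic polynomial is
  det(x·I − A) = x^3 + 3*x^2 + 3*x + 1 = (x + 1)^3

Eigenvalues and multiplicities (the geometric multiplicity of λ is n − rank(A − λI), which equals the number of Jordan blocks for λ):
  λ = -1: algebraic multiplicity = 3, geometric multiplicity = 2

Determining the block sizes for each eigenvalue:
  λ = -1: 2 blocks summing to 3 forces exactly one block of size 2 and the rest size 1 → block sizes [2, 1]

Assembling the blocks gives a Jordan form
J =
  [-1,  1,  0]
  [ 0, -1,  0]
  [ 0,  0, -1]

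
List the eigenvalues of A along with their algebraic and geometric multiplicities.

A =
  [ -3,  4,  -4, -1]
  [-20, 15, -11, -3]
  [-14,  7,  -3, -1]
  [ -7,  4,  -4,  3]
λ = 0: alg = 1, geom = 1; λ = 4: alg = 3, geom = 1

Step 1 — factor the characteristic polynomial to read off the algebraic multiplicities:
  χ_A(x) = x*(x - 4)^3

Step 2 — compute geometric multiplicities via the rank-nullity identity g(λ) = n − rank(A − λI):
  rank(A − (0)·I) = 3, so dim ker(A − (0)·I) = n − 3 = 1
  rank(A − (4)·I) = 3, so dim ker(A − (4)·I) = n − 3 = 1

Summary:
  λ = 0: algebraic multiplicity = 1, geometric multiplicity = 1
  λ = 4: algebraic multiplicity = 3, geometric multiplicity = 1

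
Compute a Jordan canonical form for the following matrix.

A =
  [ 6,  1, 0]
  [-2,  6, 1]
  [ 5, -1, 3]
J_3(5)

The characteristic polynomial is
  det(x·I − A) = x^3 - 15*x^2 + 75*x - 125 = (x - 5)^3

Eigenvalues and multiplicities (the geometric multiplicity of λ is n − rank(A − λI), which equals the number of Jordan blocks for λ):
  λ = 5: algebraic multiplicity = 3, geometric multiplicity = 1

Determining the block sizes for each eigenvalue:
  λ = 5: one block (gm = 1), so the single block has size am = 3 → block sizes [3]

Assembling the blocks gives a Jordan form
J =
  [5, 1, 0]
  [0, 5, 1]
  [0, 0, 5]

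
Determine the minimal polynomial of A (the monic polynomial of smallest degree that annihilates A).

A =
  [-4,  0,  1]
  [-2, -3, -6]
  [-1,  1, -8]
x^3 + 15*x^2 + 75*x + 125

The characteristic polynomial is χ_A(x) = (x + 5)^3, so the eigenvalues are known. The minimal polynomial is
  m_A(x) = Π_λ (x − λ)^{k_λ}
where k_λ is the size of the *largest* Jordan block for λ (equivalently, the smallest k with (A − λI)^k v = 0 for every generalised eigenvector v of λ).

  λ = -5: largest Jordan block has size 3, contributing (x + 5)^3

So m_A(x) = (x + 5)^3 = x^3 + 15*x^2 + 75*x + 125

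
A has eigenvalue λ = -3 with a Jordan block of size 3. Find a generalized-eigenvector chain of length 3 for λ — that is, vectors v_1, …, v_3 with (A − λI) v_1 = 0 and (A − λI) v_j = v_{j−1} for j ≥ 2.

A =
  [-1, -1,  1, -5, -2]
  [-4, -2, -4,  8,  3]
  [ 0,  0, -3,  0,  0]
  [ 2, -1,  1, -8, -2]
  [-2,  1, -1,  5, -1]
A Jordan chain for λ = -3 of length 3:
v_1 = (2, -2, 0, 2, -2)ᵀ
v_2 = (2, -4, 0, 2, -2)ᵀ
v_3 = (1, 0, 0, 0, 0)ᵀ

Let N = A − (-3)·I. We want v_3 with N^3 v_3 = 0 but N^2 v_3 ≠ 0; then v_{j-1} := N · v_j for j = 3, …, 2.

Pick v_3 = (1, 0, 0, 0, 0)ᵀ.
Then v_2 = N · v_3 = (2, -4, 0, 2, -2)ᵀ.
Then v_1 = N · v_2 = (2, -2, 0, 2, -2)ᵀ.

Sanity check: (A − (-3)·I) v_1 = (0, 0, 0, 0, 0)ᵀ = 0. ✓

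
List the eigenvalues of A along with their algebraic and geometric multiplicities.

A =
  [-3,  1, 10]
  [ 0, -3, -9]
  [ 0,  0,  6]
λ = -3: alg = 2, geom = 1; λ = 6: alg = 1, geom = 1

Step 1 — factor the characteristic polynomial to read off the algebraic multiplicities:
  χ_A(x) = (x - 6)*(x + 3)^2

Step 2 — compute geometric multiplicities via the rank-nullity identity g(λ) = n − rank(A − λI):
  rank(A − (-3)·I) = 2, so dim ker(A − (-3)·I) = n − 2 = 1
  rank(A − (6)·I) = 2, so dim ker(A − (6)·I) = n − 2 = 1

Summary:
  λ = -3: algebraic multiplicity = 2, geometric multiplicity = 1
  λ = 6: algebraic multiplicity = 1, geometric multiplicity = 1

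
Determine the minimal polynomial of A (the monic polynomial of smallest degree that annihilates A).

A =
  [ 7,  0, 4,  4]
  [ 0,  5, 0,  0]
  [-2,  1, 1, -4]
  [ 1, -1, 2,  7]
x^2 - 10*x + 25

The characteristic polynomial is χ_A(x) = (x - 5)^4, so the eigenvalues are known. The minimal polynomial is
  m_A(x) = Π_λ (x − λ)^{k_λ}
where k_λ is the size of the *largest* Jordan block for λ (equivalently, the smallest k with (A − λI)^k v = 0 for every generalised eigenvector v of λ).

  λ = 5: largest Jordan block has size 2, contributing (x − 5)^2

So m_A(x) = (x - 5)^2 = x^2 - 10*x + 25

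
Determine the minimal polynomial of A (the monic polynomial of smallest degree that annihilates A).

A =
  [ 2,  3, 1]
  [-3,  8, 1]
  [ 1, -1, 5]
x^3 - 15*x^2 + 75*x - 125

The characteristic polynomial is χ_A(x) = (x - 5)^3, so the eigenvalues are known. The minimal polynomial is
  m_A(x) = Π_λ (x − λ)^{k_λ}
where k_λ is the size of the *largest* Jordan block for λ (equivalently, the smallest k with (A − λI)^k v = 0 for every generalised eigenvector v of λ).

  λ = 5: largest Jordan block has size 3, contributing (x − 5)^3

So m_A(x) = (x - 5)^3 = x^3 - 15*x^2 + 75*x - 125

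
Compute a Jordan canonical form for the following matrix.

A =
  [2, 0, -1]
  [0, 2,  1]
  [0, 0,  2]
J_2(2) ⊕ J_1(2)

The characteristic polynomial is
  det(x·I − A) = x^3 - 6*x^2 + 12*x - 8 = (x - 2)^3

Eigenvalues and multiplicities (the geometric multiplicity of λ is n − rank(A − λI), which equals the number of Jordan blocks for λ):
  λ = 2: algebraic multiplicity = 3, geometric multiplicity = 2

Determining the block sizes for each eigenvalue:
  λ = 2: 2 blocks summing to 3 forces exactly one block of size 2 and the rest size 1 → block sizes [2, 1]

Assembling the blocks gives a Jordan form
J =
  [2, 1, 0]
  [0, 2, 0]
  [0, 0, 2]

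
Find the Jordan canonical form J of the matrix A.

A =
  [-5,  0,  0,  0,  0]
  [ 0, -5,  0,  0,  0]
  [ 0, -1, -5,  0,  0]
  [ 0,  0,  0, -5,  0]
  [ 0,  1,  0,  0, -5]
J_2(-5) ⊕ J_1(-5) ⊕ J_1(-5) ⊕ J_1(-5)

The characteristic polynomial is
  det(x·I − A) = x^5 + 25*x^4 + 250*x^3 + 1250*x^2 + 3125*x + 3125 = (x + 5)^5

Eigenvalues and multiplicities (the geometric multiplicity of λ is n − rank(A − λI), which equals the number of Jordan blocks for λ):
  λ = -5: algebraic multiplicity = 5, geometric multiplicity = 4

Determining the block sizes for each eigenvalue:
  λ = -5: 4 blocks summing to 5 forces exactly one block of size 2 and the rest size 1 → block sizes [2, 1, 1, 1]

Assembling the blocks gives a Jordan form
J =
  [-5,  1,  0,  0,  0]
  [ 0, -5,  0,  0,  0]
  [ 0,  0, -5,  0,  0]
  [ 0,  0,  0, -5,  0]
  [ 0,  0,  0,  0, -5]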